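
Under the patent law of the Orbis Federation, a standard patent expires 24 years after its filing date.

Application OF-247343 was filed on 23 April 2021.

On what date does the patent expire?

Filing date + 24 years → 23 April 2045.

April 23, 2045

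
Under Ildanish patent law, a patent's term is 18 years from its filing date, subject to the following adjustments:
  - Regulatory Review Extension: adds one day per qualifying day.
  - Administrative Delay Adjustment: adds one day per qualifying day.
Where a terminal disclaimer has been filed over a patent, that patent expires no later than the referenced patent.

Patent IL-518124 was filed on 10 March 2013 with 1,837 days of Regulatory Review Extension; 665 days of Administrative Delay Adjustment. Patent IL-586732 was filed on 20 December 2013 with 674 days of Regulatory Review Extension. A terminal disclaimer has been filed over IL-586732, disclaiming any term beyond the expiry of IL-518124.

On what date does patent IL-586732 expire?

October 24, 2033

Natural term of IL-586732:
  Base: filing + 18 years → 20 December 2031.
  Regulatory Review Extension: +674 days → 24 October 2033.
Expiry of referenced patent IL-518124:
  Base: filing + 18 years → 10 March 2031.
  Regulatory Review Extension: +1837 days → 20 March 2036.
  Administrative Delay Adjustment: +665 days → 14 January 2038.
Terminal disclaimer: IL-586732 expires on the earlier of 24 October 2033 and 14 January 2038.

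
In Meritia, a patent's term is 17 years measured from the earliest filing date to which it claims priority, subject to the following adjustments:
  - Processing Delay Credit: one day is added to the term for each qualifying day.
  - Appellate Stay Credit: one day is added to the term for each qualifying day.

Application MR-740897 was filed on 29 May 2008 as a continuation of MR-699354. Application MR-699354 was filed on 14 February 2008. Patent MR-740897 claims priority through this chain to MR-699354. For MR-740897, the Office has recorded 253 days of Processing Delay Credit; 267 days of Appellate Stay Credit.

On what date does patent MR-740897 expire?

2026-07-19

Earliest priority filing: 14 February 2008.
Base term: 14 February 2008 + 17 years → 14 February 2025.
Processing Delay Credit: +253 days → 25 October 2025.
Appellate Stay Credit: +267 days → 19 July 2026.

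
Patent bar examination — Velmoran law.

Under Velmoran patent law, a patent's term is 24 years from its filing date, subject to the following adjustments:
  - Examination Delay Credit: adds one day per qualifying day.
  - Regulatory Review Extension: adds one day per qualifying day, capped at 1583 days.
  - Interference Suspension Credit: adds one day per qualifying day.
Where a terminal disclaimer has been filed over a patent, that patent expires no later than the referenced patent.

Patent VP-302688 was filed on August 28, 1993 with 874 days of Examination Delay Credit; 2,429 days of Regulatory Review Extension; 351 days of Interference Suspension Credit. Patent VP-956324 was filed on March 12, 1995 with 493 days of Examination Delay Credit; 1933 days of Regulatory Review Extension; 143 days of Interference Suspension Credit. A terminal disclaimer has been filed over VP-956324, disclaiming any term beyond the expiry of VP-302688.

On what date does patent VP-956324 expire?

2025-04-08

Natural term of VP-956324:
  Base: filing + 24 years → 12 March 2019.
  Examination Delay Credit: +493 days → 17 July 2020.
  Regulatory Review Extension: 1933 days claimed exceeds the 1583-day cap, so +1583 days → 16 November 2024.
  Interference Suspension Credit: +143 days → 8 April 2025.
Expiry of referenced patent VP-302688:
  Base: filing + 24 years → 28 August 2017.
  Examination Delay Credit: +874 days → 19 January 2020.
  Regulatory Review Extension: 2429 days claimed exceeds the 1583-day cap, so +1583 days → 20 May 2024.
  Interference Suspension Credit: +351 days → 6 May 2025.
Terminal disclaimer: VP-956324 expires on the earlier of 8 April 2025 and 6 May 2025.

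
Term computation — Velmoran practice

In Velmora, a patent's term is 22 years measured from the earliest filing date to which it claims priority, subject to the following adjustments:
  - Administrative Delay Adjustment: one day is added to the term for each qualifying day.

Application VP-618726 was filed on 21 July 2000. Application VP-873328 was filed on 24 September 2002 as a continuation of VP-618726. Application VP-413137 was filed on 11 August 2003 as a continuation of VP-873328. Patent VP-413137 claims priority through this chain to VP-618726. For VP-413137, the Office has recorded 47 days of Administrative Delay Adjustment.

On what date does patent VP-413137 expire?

Earliest priority filing: 21 July 2000.
Base term: 21 July 2000 + 22 years → 21 July 2022.
Administrative Delay Adjustment: +47 days → 6 September 2022.

September 6, 2022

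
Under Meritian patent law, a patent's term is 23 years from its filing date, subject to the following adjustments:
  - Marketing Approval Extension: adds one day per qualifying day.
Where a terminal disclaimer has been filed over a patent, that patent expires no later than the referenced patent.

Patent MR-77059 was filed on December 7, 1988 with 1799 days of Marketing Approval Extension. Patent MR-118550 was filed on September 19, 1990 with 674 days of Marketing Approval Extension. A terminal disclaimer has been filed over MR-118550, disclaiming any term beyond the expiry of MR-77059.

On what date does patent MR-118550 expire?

July 25, 2015

Natural term of MR-118550:
  Base: filing + 23 years → 19 September 2013.
  Marketing Approval Extension: +674 days → 25 July 2015.
Expiry of referenced patent MR-77059:
  Base: filing + 23 years → 7 December 2011.
  Marketing Approval Extension: +1799 days → 9 November 2016.
Terminal disclaimer: MR-118550 expires on the earlier of 25 July 2015 and 9 November 2016.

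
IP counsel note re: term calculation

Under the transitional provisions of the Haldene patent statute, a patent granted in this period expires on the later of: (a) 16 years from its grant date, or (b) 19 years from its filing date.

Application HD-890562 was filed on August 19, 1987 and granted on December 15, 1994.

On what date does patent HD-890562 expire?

(a) grant + 16 years → 15 December 2010.
(b) filing + 19 years → 19 August 2006.
Later of the two: 15 December 2010.

2010-12-15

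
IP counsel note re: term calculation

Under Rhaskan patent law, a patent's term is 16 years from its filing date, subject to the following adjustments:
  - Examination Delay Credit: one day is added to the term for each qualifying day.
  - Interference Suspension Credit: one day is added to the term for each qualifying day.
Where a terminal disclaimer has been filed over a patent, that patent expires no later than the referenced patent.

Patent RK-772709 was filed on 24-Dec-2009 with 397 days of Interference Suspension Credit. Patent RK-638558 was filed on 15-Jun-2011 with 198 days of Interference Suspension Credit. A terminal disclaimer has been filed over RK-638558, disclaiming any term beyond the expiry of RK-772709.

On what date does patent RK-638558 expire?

January 25, 2027

Natural term of RK-638558:
  Base: filing + 16 years → 15 June 2027.
  Interference Suspension Credit: +198 days → 30 December 2027.
Expiry of referenced patent RK-772709:
  Base: filing + 16 years → 24 December 2025.
  Interference Suspension Credit: +397 days → 25 January 2027.
Terminal disclaimer: RK-638558 expires on the earlier of 30 December 2027 and 25 January 2027.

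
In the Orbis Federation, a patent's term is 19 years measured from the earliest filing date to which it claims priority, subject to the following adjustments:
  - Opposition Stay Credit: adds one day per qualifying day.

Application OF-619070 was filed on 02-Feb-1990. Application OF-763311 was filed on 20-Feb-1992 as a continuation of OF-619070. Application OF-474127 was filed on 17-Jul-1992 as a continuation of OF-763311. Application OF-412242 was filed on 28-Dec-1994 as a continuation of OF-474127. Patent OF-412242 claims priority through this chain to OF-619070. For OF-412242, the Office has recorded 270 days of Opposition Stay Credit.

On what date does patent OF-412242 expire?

October 30, 2009

Earliest priority filing: 2 February 1990.
Base term: 2 February 1990 + 19 years → 2 February 2009.
Opposition Stay Credit: +270 days → 30 October 2009.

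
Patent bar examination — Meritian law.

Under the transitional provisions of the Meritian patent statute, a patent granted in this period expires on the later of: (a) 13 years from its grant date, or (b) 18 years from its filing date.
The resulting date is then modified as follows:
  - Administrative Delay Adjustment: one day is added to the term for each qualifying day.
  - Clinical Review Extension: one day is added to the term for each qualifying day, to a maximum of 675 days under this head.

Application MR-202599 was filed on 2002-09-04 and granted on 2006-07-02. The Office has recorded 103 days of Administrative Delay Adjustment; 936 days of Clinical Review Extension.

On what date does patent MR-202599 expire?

October 22, 2022

(a) grant + 13 years → 2 July 2019.
(b) filing + 18 years → 4 September 2020.
Later of the two: 4 September 2020.
Administrative Delay Adjustment: +103 days → 16 December 2020.
Clinical Review Extension: 936 days claimed exceeds the 675-day cap, so +675 days → 22 October 2022.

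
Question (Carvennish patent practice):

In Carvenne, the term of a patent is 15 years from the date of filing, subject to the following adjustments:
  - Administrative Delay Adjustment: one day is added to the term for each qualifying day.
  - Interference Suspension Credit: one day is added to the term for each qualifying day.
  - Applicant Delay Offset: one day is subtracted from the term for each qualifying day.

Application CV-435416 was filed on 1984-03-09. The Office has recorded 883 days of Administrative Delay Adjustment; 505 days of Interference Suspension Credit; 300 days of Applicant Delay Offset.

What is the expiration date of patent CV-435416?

Base term: filing date + 15 years → 9 March 1999.
Administrative Delay Adjustment: +883 days → 8 August 2001.
Interference Suspension Credit: +505 days → 26 December 2002.
Applicant Delay Offset: −300 days → 1 March 2002.

2002-03-01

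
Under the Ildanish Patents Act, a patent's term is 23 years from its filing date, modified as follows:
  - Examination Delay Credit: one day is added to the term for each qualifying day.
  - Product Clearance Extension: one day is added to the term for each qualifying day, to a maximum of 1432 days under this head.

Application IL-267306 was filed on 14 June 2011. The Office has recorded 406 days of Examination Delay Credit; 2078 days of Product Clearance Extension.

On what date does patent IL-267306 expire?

Base term: filing date + 23 years → 14 June 2034.
Examination Delay Credit: +406 days → 25 July 2035.
Product Clearance Extension: 2078 days claimed exceeds the 1432-day cap, so +1432 days → 26 June 2039.

2039-06-26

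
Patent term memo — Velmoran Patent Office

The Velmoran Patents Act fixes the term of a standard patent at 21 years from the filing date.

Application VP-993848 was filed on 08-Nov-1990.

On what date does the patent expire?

Filing date + 21 years → 8 November 2011.

November 8, 2011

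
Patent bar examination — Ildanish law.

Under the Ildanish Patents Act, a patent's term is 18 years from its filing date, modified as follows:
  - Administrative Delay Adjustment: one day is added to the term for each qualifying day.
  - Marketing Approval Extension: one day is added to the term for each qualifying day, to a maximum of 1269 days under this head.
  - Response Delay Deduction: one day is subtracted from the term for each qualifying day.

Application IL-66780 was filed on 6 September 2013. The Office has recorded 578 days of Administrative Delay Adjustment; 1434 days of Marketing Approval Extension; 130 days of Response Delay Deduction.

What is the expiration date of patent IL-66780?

Base term: filing date + 18 years → 6 September 2031.
Administrative Delay Adjustment: +578 days → 6 April 2033.
Marketing Approval Extension: 1434 days claimed exceeds the 1269-day cap, so +1269 days → 26 September 2036.
Response Delay Deduction: −130 days → 19 May 2036.

2036-05-19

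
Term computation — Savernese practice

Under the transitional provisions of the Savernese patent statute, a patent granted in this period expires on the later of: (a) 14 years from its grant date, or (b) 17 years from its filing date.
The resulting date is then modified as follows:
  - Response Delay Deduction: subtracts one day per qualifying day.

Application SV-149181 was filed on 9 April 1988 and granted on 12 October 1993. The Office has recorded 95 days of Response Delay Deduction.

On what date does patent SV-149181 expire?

(a) grant + 14 years → 12 October 2007.
(b) filing + 17 years → 9 April 2005.
Later of the two: 12 October 2007.
Response Delay Deduction: −95 days → 9 July 2007.

2007-07-09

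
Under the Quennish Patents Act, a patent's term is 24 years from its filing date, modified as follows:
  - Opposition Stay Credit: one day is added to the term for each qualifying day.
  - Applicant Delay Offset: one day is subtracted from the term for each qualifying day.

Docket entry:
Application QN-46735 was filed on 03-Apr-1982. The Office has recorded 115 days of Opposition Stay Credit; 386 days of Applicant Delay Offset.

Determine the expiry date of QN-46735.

July 6, 2005

Base term: filing date + 24 years → 3 April 2006.
Opposition Stay Credit: +115 days → 27 July 2006.
Applicant Delay Offset: −386 days → 6 July 2005.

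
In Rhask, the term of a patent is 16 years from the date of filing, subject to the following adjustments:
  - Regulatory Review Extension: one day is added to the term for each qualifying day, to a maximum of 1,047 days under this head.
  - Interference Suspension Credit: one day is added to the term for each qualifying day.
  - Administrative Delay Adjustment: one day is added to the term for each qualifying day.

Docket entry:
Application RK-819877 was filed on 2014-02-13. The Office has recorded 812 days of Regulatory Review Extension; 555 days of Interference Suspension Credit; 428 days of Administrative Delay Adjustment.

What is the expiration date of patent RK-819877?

Base term: filing date + 16 years → 13 February 2030.
Regulatory Review Extension: 812 days (within the 1047-day cap) → +812 days → 5 May 2032.
Interference Suspension Credit: +555 days → 11 November 2033.
Administrative Delay Adjustment: +428 days → 13 January 2035.

January 13, 2035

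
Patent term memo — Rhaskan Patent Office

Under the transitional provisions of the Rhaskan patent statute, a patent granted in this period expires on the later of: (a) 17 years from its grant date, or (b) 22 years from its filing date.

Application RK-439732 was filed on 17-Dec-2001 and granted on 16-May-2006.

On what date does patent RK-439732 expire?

(a) grant + 17 years → 16 May 2023.
(b) filing + 22 years → 17 December 2023.
Later of the two: 17 December 2023.

2023-12-17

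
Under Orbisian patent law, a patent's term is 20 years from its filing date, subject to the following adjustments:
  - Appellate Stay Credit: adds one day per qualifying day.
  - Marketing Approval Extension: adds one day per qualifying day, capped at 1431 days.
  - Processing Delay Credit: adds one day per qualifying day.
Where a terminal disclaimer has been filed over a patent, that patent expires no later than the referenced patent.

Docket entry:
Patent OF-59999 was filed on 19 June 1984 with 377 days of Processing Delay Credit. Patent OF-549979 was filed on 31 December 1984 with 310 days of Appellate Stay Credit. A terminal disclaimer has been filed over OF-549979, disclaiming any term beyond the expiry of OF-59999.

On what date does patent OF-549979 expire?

Natural term of OF-549979:
  Base: filing + 20 years → 31 December 2004.
  Appellate Stay Credit: +310 days → 6 November 2005.
Expiry of referenced patent OF-59999:
  Base: filing + 20 years → 19 June 2004.
  Processing Delay Credit: +377 days → 1 July 2005.
Terminal disclaimer: OF-549979 expires on the earlier of 6 November 2005 and 1 July 2005.

2005-07-01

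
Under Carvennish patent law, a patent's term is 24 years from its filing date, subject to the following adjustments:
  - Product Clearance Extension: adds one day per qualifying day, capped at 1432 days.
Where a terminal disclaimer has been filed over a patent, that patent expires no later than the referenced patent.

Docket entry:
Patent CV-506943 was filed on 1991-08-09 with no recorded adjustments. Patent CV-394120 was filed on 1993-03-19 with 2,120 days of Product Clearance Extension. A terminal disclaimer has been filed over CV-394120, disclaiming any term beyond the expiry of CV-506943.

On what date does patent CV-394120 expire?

August 9, 2015

Natural term of CV-394120:
  Base: filing + 24 years → 19 March 2017.
  Product Clearance Extension: 2120 days claimed exceeds the 1432-day cap, so +1432 days → 18 February 2021.
Expiry of referenced patent CV-506943:
  Base: filing + 24 years → 9 August 2015.
Terminal disclaimer: CV-394120 expires on the earlier of 18 February 2021 and 9 August 2015.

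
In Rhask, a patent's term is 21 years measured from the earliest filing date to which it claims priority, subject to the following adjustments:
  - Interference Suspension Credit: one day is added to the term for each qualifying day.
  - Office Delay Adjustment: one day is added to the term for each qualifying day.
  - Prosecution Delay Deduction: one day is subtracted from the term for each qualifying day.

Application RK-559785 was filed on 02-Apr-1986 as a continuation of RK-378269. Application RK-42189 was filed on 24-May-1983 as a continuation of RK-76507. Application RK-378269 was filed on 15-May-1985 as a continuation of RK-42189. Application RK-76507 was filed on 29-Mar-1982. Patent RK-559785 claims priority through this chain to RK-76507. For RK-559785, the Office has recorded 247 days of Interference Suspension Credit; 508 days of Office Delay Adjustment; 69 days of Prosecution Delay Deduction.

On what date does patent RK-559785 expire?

Earliest priority filing: 29 March 1982.
Base term: 29 March 1982 + 21 years → 29 March 2003.
Interference Suspension Credit: +247 days → 1 December 2003.
Office Delay Adjustment: +508 days → 22 April 2005.
Prosecution Delay Deduction: −69 days → 12 February 2005.

February 12, 2005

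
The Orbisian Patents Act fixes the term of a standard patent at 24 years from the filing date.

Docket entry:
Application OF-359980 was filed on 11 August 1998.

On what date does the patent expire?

Filing date + 24 years → 11 August 2022.

August 11, 2022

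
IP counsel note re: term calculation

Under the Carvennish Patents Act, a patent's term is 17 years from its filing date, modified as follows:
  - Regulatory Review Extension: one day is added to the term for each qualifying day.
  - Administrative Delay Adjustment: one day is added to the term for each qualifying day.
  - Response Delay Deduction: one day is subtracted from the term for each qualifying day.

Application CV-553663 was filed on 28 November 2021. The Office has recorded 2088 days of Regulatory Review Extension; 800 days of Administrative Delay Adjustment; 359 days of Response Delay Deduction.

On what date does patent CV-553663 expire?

2045-10-31

Base term: filing date + 17 years → 28 November 2038.
Regulatory Review Extension: +2088 days → 16 August 2044.
Administrative Delay Adjustment: +800 days → 25 October 2046.
Response Delay Deduction: −359 days → 31 October 2045.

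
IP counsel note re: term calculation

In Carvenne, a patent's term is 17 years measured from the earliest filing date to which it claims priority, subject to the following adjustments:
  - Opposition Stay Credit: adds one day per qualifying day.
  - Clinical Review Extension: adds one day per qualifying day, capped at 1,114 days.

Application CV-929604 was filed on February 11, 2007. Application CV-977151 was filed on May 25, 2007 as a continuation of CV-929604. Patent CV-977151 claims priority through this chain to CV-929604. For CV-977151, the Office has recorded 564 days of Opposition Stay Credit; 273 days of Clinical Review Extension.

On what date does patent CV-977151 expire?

2026-05-28

Earliest priority filing: 11 February 2007.
Base term: 11 February 2007 + 17 years → 11 February 2024.
Opposition Stay Credit: +564 days → 28 August 2025.
Clinical Review Extension: 273 days (within the 1114-day cap) → +273 days → 28 May 2026.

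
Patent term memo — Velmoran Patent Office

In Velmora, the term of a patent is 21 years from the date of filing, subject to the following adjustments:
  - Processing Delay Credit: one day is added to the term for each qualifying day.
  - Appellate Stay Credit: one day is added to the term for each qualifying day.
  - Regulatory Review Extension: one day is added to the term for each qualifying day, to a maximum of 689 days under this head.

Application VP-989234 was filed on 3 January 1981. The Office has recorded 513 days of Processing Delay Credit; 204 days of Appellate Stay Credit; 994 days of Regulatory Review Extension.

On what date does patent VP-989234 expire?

November 9, 2005

Base term: filing date + 21 years → 3 January 2002.
Processing Delay Credit: +513 days → 31 May 2003.
Appellate Stay Credit: +204 days → 21 December 2003.
Regulatory Review Extension: 994 days claimed exceeds the 689-day cap, so +689 days → 9 November 2005.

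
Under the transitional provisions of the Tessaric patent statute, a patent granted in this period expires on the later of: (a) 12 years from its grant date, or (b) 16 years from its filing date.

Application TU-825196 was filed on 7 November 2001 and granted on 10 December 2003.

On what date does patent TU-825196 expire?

(a) grant + 12 years → 10 December 2015.
(b) filing + 16 years → 7 November 2017.
Later of the two: 7 November 2017.

2017-11-07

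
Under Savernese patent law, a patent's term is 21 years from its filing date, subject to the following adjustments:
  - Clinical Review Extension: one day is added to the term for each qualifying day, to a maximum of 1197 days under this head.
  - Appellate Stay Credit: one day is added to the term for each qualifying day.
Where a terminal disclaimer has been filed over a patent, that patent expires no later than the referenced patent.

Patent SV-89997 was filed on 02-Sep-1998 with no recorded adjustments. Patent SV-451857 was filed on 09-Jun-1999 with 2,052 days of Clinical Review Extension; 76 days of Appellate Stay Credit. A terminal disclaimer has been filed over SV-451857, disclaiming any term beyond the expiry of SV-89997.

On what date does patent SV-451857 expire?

September 2, 2019

Natural term of SV-451857:
  Base: filing + 21 years → 9 June 2020.
  Clinical Review Extension: 2052 days claimed exceeds the 1197-day cap, so +1197 days → 19 September 2023.
  Appellate Stay Credit: +76 days → 4 December 2023.
Expiry of referenced patent SV-89997:
  Base: filing + 21 years → 2 September 2019.
Terminal disclaimer: SV-451857 expires on the earlier of 4 December 2023 and 2 September 2019.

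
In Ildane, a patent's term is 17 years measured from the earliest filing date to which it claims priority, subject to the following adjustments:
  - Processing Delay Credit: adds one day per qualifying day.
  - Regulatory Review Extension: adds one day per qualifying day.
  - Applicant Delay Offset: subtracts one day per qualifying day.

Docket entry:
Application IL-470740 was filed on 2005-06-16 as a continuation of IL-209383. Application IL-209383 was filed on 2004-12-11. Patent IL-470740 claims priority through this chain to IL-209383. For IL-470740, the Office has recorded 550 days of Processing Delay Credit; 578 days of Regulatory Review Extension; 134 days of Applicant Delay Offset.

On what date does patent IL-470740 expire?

Earliest priority filing: 11 December 2004.
Base term: 11 December 2004 + 17 years → 11 December 2021.
Processing Delay Credit: +550 days → 14 June 2023.
Regulatory Review Extension: +578 days → 12 January 2025.
Applicant Delay Offset: −134 days → 31 August 2024.

August 31, 2024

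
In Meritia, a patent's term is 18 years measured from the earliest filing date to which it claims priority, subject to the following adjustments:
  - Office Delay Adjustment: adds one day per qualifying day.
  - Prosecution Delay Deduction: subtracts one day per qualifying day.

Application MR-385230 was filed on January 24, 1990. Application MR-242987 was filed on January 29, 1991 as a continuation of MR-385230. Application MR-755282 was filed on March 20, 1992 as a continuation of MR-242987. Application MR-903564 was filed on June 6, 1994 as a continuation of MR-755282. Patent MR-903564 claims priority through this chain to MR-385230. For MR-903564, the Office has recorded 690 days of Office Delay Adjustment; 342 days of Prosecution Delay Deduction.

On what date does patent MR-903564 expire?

January 6, 2009

Earliest priority filing: 24 January 1990.
Base term: 24 January 1990 + 18 years → 24 January 2008.
Office Delay Adjustment: +690 days → 14 December 2009.
Prosecution Delay Deduction: −342 days → 6 January 2009.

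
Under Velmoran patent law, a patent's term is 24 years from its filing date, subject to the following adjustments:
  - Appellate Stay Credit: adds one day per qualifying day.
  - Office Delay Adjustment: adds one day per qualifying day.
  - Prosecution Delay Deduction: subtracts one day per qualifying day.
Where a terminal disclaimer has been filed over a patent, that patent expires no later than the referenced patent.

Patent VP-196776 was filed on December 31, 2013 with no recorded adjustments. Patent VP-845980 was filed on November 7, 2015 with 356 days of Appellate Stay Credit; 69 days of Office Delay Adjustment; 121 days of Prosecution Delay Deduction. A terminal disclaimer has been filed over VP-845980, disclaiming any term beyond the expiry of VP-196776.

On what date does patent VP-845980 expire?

Natural term of VP-845980:
  Base: filing + 24 years → 7 November 2039.
  Appellate Stay Credit: +356 days → 28 October 2040.
  Office Delay Adjustment: +69 days → 5 January 2041.
  Prosecution Delay Deduction: −121 days → 6 September 2040.
Expiry of referenced patent VP-196776:
  Base: filing + 24 years → 31 December 2037.
Terminal disclaimer: VP-845980 expires on the earlier of 6 September 2040 and 31 December 2037.

December 31, 2037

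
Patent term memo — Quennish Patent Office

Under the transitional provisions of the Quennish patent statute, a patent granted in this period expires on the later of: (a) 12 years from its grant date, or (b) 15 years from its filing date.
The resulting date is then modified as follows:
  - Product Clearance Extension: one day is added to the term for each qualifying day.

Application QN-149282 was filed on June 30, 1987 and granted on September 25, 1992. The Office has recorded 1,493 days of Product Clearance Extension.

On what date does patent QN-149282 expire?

(a) grant + 12 years → 25 September 2004.
(b) filing + 15 years → 30 June 2002.
Later of the two: 25 September 2004.
Product Clearance Extension: +1493 days → 27 October 2008.

2008-10-27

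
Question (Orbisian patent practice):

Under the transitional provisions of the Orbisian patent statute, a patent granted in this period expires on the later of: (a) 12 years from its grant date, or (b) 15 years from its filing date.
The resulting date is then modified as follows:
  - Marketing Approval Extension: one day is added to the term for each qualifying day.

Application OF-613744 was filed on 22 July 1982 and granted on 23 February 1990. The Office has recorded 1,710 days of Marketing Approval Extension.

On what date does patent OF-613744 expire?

October 30, 2006

(a) grant + 12 years → 23 February 2002.
(b) filing + 15 years → 22 July 1997.
Later of the two: 23 February 2002.
Marketing Approval Extension: +1710 days → 30 October 2006.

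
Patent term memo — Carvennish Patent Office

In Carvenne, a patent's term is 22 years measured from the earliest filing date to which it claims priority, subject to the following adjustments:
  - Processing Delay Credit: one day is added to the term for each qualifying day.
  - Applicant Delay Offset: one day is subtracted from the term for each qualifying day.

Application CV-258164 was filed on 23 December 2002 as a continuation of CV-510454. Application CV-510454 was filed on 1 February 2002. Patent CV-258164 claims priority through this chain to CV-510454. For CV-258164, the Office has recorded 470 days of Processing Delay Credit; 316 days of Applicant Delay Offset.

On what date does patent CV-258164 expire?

2024-07-04

Earliest priority filing: 1 February 2002.
Base term: 1 February 2002 + 22 years → 1 February 2024.
Processing Delay Credit: +470 days → 16 May 2025.
Applicant Delay Offset: −316 days → 4 July 2024.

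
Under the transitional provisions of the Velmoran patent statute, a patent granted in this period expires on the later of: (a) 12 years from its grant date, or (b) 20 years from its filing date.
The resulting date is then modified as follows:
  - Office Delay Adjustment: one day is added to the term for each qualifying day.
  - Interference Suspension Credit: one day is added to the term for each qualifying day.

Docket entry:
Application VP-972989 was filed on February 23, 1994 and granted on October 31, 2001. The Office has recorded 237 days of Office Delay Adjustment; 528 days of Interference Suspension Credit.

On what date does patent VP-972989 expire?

March 29, 2016

(a) grant + 12 years → 31 October 2013.
(b) filing + 20 years → 23 February 2014.
Later of the two: 23 February 2014.
Office Delay Adjustment: +237 days → 18 October 2014.
Interference Suspension Credit: +528 days → 29 March 2016.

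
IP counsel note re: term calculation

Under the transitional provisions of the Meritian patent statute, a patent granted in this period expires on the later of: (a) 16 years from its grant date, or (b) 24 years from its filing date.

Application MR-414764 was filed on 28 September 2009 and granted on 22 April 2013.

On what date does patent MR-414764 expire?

(a) grant + 16 years → 22 April 2029.
(b) filing + 24 years → 28 September 2033.
Later of the two: 28 September 2033.

2033-09-28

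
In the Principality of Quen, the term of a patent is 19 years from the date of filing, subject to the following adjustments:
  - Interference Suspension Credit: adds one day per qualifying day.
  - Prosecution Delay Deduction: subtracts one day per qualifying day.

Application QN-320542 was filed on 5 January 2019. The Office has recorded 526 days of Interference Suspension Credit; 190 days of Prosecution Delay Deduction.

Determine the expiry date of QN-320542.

December 7, 2038

Base term: filing date + 19 years → 5 January 2038.
Interference Suspension Credit: +526 days → 15 June 2039.
Prosecution Delay Deduction: −190 days → 7 December 2038.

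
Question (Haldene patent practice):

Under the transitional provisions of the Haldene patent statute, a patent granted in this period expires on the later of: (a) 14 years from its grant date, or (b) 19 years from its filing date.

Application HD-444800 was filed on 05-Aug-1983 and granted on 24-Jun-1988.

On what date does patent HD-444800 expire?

(a) grant + 14 years → 24 June 2002.
(b) filing + 19 years → 5 August 2002.
Later of the two: 5 August 2002.

August 5, 2002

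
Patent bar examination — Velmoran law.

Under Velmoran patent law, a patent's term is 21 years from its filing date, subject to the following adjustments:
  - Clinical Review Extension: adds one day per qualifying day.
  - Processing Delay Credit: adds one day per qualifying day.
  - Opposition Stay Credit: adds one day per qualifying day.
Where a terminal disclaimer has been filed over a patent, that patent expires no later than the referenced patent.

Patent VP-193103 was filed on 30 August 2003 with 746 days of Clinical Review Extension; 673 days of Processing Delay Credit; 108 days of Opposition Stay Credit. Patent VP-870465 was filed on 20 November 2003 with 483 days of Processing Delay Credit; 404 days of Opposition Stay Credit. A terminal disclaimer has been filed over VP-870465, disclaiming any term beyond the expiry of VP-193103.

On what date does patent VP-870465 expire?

Natural term of VP-870465:
  Base: filing + 21 years → 20 November 2024.
  Processing Delay Credit: +483 days → 18 March 2026.
  Opposition Stay Credit: +404 days → 26 April 2027.
Expiry of referenced patent VP-193103:
  Base: filing + 21 years → 30 August 2024.
  Clinical Review Extension: +746 days → 15 September 2026.
  Processing Delay Credit: +673 days → 19 July 2028.
  Opposition Stay Credit: +108 days → 4 November 2028.
Terminal disclaimer: VP-870465 expires on the earlier of 26 April 2027 and 4 November 2028.

2027-04-26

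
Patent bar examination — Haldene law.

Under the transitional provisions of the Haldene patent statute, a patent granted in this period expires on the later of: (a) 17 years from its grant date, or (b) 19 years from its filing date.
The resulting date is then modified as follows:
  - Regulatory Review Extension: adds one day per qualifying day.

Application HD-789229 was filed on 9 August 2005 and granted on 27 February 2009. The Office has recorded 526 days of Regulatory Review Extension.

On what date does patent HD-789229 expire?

(a) grant + 17 years → 27 February 2026.
(b) filing + 19 years → 9 August 2024.
Later of the two: 27 February 2026.
Regulatory Review Extension: +526 days → 7 August 2027.

2027-08-07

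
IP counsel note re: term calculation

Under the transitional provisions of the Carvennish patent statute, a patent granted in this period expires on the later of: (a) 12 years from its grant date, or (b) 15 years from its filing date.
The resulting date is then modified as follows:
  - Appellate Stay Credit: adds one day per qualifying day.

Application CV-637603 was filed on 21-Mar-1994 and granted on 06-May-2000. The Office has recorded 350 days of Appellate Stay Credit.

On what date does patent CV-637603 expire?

2013-04-21

(a) grant + 12 years → 6 May 2012.
(b) filing + 15 years → 21 March 2009.
Later of the two: 6 May 2012.
Appellate Stay Credit: +350 days → 21 April 2013.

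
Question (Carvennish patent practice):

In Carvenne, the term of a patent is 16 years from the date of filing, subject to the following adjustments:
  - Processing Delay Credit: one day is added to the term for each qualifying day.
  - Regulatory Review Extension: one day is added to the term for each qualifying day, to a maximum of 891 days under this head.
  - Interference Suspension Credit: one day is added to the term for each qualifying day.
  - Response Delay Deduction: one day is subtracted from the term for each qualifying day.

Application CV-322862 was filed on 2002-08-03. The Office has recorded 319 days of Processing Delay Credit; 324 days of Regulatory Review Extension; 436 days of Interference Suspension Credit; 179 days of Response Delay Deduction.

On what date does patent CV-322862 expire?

Base term: filing date + 16 years → 3 August 2018.
Processing Delay Credit: +319 days → 18 June 2019.
Regulatory Review Extension: 324 days (within the 891-day cap) → +324 days → 7 May 2020.
Interference Suspension Credit: +436 days → 17 July 2021.
Response Delay Deduction: −179 days → 19 January 2021.

2021-01-19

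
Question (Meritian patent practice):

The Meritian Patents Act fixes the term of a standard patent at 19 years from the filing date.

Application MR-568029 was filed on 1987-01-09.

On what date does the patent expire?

2006-01-09

Filing date + 19 years → 9 January 2006.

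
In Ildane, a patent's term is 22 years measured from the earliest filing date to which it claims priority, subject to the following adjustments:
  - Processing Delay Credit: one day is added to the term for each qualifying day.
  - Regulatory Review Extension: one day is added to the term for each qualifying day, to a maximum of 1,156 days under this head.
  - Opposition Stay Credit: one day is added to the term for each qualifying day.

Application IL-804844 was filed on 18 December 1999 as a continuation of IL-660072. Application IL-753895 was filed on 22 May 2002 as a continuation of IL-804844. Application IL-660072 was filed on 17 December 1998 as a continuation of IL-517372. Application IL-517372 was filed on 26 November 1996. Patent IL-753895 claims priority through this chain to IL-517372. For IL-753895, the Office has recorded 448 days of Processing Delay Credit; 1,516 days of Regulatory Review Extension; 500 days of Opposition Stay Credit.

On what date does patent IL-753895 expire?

Earliest priority filing: 26 November 1996.
Base term: 26 November 1996 + 22 years → 26 November 2018.
Processing Delay Credit: +448 days → 17 February 2020.
Regulatory Review Extension: 1516 days claimed exceeds the 1156-day cap, so +1156 days → 18 April 2023.
Opposition Stay Credit: +500 days → 30 August 2024.

2024-08-30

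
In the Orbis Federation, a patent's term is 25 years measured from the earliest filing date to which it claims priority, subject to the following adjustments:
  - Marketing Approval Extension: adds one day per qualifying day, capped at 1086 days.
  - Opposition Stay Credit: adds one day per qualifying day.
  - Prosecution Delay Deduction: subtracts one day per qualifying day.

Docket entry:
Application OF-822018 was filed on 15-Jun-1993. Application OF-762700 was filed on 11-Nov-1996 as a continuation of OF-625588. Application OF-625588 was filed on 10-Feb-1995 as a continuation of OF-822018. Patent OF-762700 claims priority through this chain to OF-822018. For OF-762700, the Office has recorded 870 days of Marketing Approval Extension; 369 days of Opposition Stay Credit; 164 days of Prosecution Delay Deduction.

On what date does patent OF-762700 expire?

Earliest priority filing: 15 June 1993.
Base term: 15 June 1993 + 25 years → 15 June 2018.
Marketing Approval Extension: 870 days (within the 1086-day cap) → +870 days → 1 November 2020.
Opposition Stay Credit: +369 days → 5 November 2021.
Prosecution Delay Deduction: −164 days → 25 May 2021.

May 25, 2021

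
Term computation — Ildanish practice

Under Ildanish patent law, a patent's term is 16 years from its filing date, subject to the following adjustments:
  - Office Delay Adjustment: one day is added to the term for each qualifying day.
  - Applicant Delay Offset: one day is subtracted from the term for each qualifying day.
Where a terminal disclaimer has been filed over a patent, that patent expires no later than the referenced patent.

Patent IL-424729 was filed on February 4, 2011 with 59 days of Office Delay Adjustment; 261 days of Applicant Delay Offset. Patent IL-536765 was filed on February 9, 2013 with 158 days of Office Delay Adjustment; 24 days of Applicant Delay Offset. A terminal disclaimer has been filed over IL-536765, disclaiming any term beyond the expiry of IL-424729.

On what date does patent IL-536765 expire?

Natural term of IL-536765:
  Base: filing + 16 years → 9 February 2029.
  Office Delay Adjustment: +158 days → 17 July 2029.
  Applicant Delay Offset: −24 days → 23 June 2029.
Expiry of referenced patent IL-424729:
  Base: filing + 16 years → 4 February 2027.
  Office Delay Adjustment: +59 days → 4 April 2027.
  Applicant Delay Offset: −261 days → 17 July 2026.
Terminal disclaimer: IL-536765 expires on the earlier of 23 June 2029 and 17 July 2026.

July 17, 2026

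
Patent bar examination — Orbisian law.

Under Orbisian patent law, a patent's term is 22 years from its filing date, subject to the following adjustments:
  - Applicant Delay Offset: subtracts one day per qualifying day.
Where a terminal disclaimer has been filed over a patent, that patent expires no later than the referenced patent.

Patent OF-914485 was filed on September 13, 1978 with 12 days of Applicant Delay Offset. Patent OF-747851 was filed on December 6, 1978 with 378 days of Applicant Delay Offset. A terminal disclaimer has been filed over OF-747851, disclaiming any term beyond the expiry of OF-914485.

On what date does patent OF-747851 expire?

1999-11-24

Natural term of OF-747851:
  Base: filing + 22 years → 6 December 2000.
  Applicant Delay Offset: −378 days → 24 November 1999.
Expiry of referenced patent OF-914485:
  Base: filing + 22 years → 13 September 2000.
  Applicant Delay Offset: −12 days → 1 September 2000.
Terminal disclaimer: OF-747851 expires on the earlier of 24 November 1999 and 1 September 2000.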